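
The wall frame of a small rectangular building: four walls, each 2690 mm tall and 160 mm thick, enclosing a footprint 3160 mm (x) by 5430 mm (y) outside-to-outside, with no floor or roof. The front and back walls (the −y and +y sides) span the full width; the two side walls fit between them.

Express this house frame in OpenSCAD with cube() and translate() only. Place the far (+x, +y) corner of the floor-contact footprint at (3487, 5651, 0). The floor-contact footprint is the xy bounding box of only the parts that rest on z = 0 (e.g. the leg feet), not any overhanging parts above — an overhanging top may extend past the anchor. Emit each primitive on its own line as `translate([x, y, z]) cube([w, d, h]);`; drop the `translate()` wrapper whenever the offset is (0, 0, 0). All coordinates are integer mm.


translate([327, 221, 0]) cube([3160, 160, 2690]);
translate([327, 5491, 0]) cube([3160, 160, 2690]);
translate([327, 381, 0]) cube([160, 5110, 2690]);
translate([3327, 381, 0]) cube([160, 5110, 2690]);


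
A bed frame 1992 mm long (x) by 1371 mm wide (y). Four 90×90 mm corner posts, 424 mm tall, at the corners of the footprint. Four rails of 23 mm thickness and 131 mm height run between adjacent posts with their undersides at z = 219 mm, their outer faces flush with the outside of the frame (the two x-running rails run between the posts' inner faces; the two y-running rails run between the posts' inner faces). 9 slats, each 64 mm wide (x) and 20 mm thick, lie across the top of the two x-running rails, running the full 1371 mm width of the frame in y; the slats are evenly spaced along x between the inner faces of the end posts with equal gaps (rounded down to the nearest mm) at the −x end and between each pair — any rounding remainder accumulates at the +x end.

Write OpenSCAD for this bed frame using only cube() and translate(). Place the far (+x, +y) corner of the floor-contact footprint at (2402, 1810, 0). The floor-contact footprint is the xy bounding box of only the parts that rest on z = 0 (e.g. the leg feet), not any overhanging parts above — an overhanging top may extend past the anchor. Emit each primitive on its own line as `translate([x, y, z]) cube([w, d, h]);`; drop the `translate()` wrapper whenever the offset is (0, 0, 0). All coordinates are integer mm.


// slat z = rail_z + rail_h = 219 + 131 = 350
// slat gap = ⌊(1812 − 9·64) / 10⌋ = 123
translate([410, 439, 0]) cube([90, 90, 424]);
translate([410, 1720, 0]) cube([90, 90, 424]);
translate([2312, 439, 0]) cube([90, 90, 424]);
translate([2312, 1720, 0]) cube([90, 90, 424]);
translate([500, 439, 219]) cube([1812, 23, 131]);
translate([500, 1787, 219]) cube([1812, 23, 131]);
translate([410, 529, 219]) cube([23, 1191, 131]);
translate([2379, 529, 219]) cube([23, 1191, 131]);
translate([623, 439, 350]) cube([64, 1371, 20]);
translate([810, 439, 350]) cube([64, 1371, 20]);
translate([997, 439, 350]) cube([64, 1371, 20]);
translate([1184, 439, 350]) cube([64, 1371, 20]);
translate([1371, 439, 350]) cube([64, 1371, 20]);
translate([1558, 439, 350]) cube([64, 1371, 20]);
translate([1745, 439, 350]) cube([64, 1371, 20]);
translate([1932, 439, 350]) cube([64, 1371, 20]);
translate([2119, 439, 350]) cube([64, 1371, 20]);


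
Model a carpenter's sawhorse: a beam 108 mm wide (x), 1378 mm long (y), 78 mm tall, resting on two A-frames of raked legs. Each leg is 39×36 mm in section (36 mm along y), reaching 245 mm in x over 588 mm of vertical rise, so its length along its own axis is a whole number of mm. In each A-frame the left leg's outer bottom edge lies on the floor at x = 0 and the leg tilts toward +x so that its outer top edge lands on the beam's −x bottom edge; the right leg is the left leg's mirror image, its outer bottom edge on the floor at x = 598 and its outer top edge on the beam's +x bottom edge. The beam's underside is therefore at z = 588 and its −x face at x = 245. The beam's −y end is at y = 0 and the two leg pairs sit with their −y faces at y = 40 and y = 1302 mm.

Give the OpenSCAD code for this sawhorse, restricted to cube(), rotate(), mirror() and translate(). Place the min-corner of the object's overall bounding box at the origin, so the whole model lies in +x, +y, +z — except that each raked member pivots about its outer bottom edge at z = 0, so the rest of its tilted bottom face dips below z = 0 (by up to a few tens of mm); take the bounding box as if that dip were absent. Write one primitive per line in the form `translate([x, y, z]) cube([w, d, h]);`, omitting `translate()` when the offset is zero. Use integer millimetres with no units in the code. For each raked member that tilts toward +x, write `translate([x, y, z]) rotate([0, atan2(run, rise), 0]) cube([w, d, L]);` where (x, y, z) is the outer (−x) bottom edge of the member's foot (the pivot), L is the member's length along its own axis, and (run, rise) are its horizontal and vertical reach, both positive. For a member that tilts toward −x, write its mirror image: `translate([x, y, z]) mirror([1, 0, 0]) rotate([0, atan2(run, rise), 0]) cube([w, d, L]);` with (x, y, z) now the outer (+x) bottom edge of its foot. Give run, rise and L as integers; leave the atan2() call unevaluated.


// leg length = √(245² + 588²) = 637
// right-leg outer foot x = 2·245 + 108 = 598
// beam min-corner = (245, 0, 588)
translate([245, 0, 588]) cube([108, 1378, 78]);
translate([0, 40, 0]) rotate([0, atan2(245, 588), 0]) cube([39, 36, 637]);
translate([598, 40, 0]) mirror([1, 0, 0]) rotate([0, atan2(245, 588), 0]) cube([39, 36, 637]);
translate([0, 1302, 0]) rotate([0, atan2(245, 588), 0]) cube([39, 36, 637]);
translate([598, 1302, 0]) mirror([1, 0, 0]) rotate([0, atan2(245, 588), 0]) cube([39, 36, 637]);


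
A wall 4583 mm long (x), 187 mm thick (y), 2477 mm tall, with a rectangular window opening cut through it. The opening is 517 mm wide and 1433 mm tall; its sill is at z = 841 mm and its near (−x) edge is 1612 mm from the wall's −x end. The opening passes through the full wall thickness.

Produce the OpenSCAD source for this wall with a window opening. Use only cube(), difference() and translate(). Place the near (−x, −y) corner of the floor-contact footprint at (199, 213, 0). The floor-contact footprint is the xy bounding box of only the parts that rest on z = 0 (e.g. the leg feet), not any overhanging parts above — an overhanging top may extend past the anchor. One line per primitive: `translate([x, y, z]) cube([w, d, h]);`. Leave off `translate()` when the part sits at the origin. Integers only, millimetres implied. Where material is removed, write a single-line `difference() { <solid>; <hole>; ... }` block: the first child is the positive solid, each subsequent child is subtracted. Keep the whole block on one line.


difference() { translate([199, 213, 0]) cube([4583, 187, 2477]); translate([1811, 213, 841]) cube([517, 187, 1433]); }


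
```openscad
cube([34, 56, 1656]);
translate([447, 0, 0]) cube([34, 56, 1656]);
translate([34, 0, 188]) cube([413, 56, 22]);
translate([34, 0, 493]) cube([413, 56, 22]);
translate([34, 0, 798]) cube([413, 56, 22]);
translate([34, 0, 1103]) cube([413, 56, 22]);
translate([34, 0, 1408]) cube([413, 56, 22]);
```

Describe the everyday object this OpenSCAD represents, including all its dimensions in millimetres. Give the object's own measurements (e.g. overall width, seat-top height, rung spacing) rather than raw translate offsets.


A straight ladder. Two 34×56 mm vertical rails, 1656 mm tall, stand 481 mm apart (outside-to-outside) with their front faces coplanar on the −y side. 5 rungs, each 56 mm deep and 22 mm tall, span between the inner faces of the rails, front faces flush with the rails. The lowest rung's underside is at z = 188 mm and rungs are spaced 305 mm apart (underside to underside).


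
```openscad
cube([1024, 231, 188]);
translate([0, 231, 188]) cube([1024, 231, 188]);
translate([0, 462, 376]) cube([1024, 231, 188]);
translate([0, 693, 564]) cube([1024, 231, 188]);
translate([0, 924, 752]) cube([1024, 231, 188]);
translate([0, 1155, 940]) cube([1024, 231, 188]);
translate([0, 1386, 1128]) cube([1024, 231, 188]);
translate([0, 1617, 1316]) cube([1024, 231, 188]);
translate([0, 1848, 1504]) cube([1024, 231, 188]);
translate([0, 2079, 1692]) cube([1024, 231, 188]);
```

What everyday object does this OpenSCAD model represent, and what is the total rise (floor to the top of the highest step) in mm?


A staircase. The total rise is 1880 mm.

10 identical blocks, each offset up and back from the previous — a staircase. Each step is 188 mm tall and there are 10 of them, so the total rise is 10 × 188 = 1880 mm.


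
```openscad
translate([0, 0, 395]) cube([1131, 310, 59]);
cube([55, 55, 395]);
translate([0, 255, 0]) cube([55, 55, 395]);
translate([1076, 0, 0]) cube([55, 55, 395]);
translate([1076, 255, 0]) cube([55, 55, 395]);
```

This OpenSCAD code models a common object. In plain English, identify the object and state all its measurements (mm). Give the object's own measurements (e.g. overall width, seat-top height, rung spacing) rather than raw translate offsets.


A bench: a 1131×310 mm seat slab, 59 mm thick, top at z = 454 mm, on four 55×55 mm square legs flush with the seat corners and standing on z = 0.


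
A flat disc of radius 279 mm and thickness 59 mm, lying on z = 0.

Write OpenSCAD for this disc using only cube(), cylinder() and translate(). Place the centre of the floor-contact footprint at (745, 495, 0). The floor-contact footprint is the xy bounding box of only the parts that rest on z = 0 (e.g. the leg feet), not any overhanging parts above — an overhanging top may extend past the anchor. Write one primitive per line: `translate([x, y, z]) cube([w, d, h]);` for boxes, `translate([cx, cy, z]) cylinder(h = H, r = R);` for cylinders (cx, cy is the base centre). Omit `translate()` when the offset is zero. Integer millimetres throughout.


translate([745, 495, 0]) cylinder(h = 59, r = 279);


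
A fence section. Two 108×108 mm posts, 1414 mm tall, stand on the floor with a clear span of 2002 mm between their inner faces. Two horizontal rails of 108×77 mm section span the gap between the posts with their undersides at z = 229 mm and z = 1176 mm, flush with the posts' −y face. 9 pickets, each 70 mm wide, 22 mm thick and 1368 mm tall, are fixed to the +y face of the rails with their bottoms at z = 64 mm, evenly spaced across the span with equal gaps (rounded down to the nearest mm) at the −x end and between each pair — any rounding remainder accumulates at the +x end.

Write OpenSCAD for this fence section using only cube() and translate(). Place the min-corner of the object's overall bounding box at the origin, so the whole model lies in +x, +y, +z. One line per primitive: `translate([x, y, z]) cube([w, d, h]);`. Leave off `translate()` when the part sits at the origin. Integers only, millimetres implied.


cube([108, 108, 1414]);
translate([2110, 0, 0]) cube([108, 108, 1414]);
translate([108, 0, 229]) cube([2002, 108, 77]);
translate([108, 0, 1176]) cube([2002, 108, 77]);
translate([245, 108, 64]) cube([70, 22, 1368]);
translate([452, 108, 64]) cube([70, 22, 1368]);
translate([659, 108, 64]) cube([70, 22, 1368]);
translate([866, 108, 64]) cube([70, 22, 1368]);
translate([1073, 108, 64]) cube([70, 22, 1368]);
translate([1280, 108, 64]) cube([70, 22, 1368]);
translate([1487, 108, 64]) cube([70, 22, 1368]);
translate([1694, 108, 64]) cube([70, 22, 1368]);
translate([1901, 108, 64]) cube([70, 22, 1368]);


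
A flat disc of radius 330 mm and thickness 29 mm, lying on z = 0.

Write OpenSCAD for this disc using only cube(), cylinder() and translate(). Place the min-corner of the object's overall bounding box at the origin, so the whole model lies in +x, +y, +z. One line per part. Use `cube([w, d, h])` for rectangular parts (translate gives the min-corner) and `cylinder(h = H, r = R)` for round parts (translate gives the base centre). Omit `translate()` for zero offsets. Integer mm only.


translate([330, 330, 0]) cylinder(h = 29, r = 330);


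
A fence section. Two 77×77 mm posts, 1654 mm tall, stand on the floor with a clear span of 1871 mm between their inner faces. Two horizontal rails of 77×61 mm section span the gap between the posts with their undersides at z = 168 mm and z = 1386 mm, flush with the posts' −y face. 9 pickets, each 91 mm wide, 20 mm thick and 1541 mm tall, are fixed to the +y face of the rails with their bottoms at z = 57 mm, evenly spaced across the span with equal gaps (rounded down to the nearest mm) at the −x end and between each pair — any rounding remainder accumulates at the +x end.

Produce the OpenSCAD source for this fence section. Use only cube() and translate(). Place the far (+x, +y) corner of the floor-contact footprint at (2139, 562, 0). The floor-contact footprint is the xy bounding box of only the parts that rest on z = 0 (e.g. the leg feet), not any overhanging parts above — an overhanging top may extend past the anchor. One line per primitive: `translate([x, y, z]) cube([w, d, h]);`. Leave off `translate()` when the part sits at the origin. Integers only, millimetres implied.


translate([114, 485, 0]) cube([77, 77, 1654]);
translate([2062, 485, 0]) cube([77, 77, 1654]);
translate([191, 485, 168]) cube([1871, 77, 61]);
translate([191, 485, 1386]) cube([1871, 77, 61]);
translate([296, 562, 57]) cube([91, 20, 1541]);
translate([492, 562, 57]) cube([91, 20, 1541]);
translate([688, 562, 57]) cube([91, 20, 1541]);
translate([884, 562, 57]) cube([91, 20, 1541]);
translate([1080, 562, 57]) cube([91, 20, 1541]);
translate([1276, 562, 57]) cube([91, 20, 1541]);
translate([1472, 562, 57]) cube([91, 20, 1541]);
translate([1668, 562, 57]) cube([91, 20, 1541]);
translate([1864, 562, 57]) cube([91, 20, 1541]);


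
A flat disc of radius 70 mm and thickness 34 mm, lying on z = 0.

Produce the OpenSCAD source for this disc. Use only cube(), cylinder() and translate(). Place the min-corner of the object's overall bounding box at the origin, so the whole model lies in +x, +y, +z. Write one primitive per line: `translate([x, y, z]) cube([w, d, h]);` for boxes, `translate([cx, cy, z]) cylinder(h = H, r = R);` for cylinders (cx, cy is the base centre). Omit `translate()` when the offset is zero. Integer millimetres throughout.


translate([70, 70, 0]) cylinder(h = 34, r = 70);


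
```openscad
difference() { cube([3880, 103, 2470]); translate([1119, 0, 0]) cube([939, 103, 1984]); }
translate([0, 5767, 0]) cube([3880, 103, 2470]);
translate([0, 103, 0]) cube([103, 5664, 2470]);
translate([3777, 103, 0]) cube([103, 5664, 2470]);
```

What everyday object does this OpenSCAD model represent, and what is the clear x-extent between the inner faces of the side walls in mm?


A single room. The interior width is 3674 mm.

Four walls enclosing a rectangle with a door in the front wall — a room. Outside width 3880 minus two 103 mm walls gives 3674 mm.


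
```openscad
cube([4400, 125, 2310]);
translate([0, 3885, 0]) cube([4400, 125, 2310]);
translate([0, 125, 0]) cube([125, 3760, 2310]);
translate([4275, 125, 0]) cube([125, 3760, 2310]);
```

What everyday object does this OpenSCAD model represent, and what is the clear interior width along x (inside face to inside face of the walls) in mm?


A house (or room) frame. The interior width is 4150 mm.

Four 2310 mm walls enclosing a rectangle with no floor or roof — a room or house frame. Outside width is 4400 mm and wall thickness is 125 mm, so the interior width is 4400 − 2 × 125 = 4150 mm.


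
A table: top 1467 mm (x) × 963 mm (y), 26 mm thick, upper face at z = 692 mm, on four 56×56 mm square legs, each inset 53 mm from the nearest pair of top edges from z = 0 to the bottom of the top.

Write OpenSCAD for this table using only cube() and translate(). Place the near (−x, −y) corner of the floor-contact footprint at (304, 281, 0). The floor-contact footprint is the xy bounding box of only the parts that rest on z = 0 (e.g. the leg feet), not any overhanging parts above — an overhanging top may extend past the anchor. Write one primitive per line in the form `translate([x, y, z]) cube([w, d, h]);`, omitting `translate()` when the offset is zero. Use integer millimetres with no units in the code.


translate([251, 228, 666]) cube([1467, 963, 26]);
translate([304, 281, 0]) cube([56, 56, 666]);
translate([1609, 281, 0]) cube([56, 56, 666]);
translate([304, 1082, 0]) cube([56, 56, 666]);
translate([1609, 1082, 0]) cube([56, 56, 666]);


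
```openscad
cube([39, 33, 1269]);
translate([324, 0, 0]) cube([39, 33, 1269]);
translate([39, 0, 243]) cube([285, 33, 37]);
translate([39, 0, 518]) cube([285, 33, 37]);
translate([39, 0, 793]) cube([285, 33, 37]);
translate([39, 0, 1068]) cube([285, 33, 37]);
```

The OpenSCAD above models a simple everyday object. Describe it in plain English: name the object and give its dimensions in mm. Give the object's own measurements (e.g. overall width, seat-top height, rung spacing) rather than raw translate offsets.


A straight ladder. Two 39×33 mm vertical rails, 1269 mm tall, stand 363 mm apart (outside-to-outside) with their front faces coplanar on the −y side. 4 rungs, each 33 mm deep and 37 mm tall, span between the inner faces of the rails, front faces flush with the rails. The lowest rung's underside is at z = 243 mm and rungs are spaced 275 mm apart (underside to underside).


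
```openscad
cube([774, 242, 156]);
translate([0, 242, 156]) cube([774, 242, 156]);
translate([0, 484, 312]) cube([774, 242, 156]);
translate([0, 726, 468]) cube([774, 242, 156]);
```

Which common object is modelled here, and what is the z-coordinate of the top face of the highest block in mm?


A staircase. The total rise is 624 mm.

4 identical blocks, each offset up and back from the previous — a staircase. Each step is 156 mm tall and there are 4 of them, so the total rise is 4 × 156 = 624 mm.


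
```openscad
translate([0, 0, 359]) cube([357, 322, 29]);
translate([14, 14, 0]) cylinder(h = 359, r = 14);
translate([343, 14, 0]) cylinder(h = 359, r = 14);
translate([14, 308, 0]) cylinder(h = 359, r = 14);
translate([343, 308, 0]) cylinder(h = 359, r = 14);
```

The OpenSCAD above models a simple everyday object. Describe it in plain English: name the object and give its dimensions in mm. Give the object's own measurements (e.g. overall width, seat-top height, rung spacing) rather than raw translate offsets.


A four-legged stool. The seat is a 357×322×29 mm slab whose top surface is at z = 388 mm; four round legs, each 28 mm in diameter, run from the floor (z = 0) to the underside of the seat, each leg's axis is inset half a diameter from the nearest pair of seat edges (so the leg's bounding box is flush with the corner).


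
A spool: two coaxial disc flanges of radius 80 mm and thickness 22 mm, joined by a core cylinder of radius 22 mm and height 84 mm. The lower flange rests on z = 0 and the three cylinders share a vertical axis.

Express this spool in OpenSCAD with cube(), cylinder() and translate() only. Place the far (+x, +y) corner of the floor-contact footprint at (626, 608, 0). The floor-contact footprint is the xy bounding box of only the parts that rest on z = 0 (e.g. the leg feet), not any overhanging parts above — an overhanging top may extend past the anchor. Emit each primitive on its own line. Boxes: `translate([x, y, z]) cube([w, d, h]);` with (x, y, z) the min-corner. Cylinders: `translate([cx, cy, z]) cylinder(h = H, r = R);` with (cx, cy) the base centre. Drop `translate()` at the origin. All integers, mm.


translate([546, 528, 0]) cylinder(h = 22, r = 80);
translate([546, 528, 22]) cylinder(h = 84, r = 22);
translate([546, 528, 106]) cylinder(h = 22, r = 80);


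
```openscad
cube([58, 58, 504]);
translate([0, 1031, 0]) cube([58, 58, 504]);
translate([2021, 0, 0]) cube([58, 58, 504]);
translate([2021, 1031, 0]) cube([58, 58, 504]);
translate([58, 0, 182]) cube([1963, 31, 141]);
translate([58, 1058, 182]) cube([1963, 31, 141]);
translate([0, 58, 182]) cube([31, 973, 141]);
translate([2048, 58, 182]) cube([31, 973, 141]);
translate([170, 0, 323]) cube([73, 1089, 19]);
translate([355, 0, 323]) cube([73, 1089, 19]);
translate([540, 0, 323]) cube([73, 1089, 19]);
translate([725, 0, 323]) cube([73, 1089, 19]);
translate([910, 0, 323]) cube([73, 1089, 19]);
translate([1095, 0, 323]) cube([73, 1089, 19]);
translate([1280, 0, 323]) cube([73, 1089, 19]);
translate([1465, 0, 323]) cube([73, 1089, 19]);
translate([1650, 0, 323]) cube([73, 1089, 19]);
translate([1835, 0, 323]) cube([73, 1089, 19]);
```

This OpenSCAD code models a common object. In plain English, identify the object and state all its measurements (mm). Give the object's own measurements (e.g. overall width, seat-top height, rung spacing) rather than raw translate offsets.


A bed frame 2079 mm long (x) by 1089 mm wide (y). Four 58×58 mm corner posts, 504 mm tall, at the corners of the footprint. Four rails of 31 mm thickness and 141 mm height run between adjacent posts with their undersides at z = 182 mm, their outer faces flush with the outside of the frame (the two x-running rails run between the posts' inner faces; the two y-running rails run between the posts' inner faces). 10 slats, each 73 mm wide (x) and 19 mm thick, lie across the top of the two x-running rails, running the full 1089 mm width of the frame in y; along x they sit between the end posts with a 112 mm gap after the −x posts and between neighbouring slats, leaving 113 mm before the +x posts.


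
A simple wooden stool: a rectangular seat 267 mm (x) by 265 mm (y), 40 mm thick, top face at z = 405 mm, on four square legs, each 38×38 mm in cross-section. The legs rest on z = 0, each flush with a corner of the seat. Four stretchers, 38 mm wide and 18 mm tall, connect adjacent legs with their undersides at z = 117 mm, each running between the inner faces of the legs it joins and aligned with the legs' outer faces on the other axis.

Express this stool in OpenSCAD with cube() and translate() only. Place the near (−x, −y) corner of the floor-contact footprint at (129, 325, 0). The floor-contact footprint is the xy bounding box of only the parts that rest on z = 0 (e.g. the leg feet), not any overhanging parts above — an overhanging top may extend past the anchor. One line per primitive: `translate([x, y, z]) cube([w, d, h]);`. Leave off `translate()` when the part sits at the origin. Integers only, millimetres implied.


translate([129, 325, 365]) cube([267, 265, 40]);
translate([129, 325, 0]) cube([38, 38, 365]);
translate([358, 325, 0]) cube([38, 38, 365]);
translate([129, 552, 0]) cube([38, 38, 365]);
translate([358, 552, 0]) cube([38, 38, 365]);
translate([167, 325, 117]) cube([191, 38, 18]);
translate([167, 552, 117]) cube([191, 38, 18]);
translate([129, 363, 117]) cube([38, 189, 18]);
translate([358, 363, 117]) cube([38, 189, 18]);


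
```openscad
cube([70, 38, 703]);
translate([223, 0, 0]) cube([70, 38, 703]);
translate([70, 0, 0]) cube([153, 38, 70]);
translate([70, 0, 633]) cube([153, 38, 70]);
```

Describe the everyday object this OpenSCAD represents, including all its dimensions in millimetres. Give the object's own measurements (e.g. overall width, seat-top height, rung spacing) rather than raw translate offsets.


A rectangular picture frame lying in the x–z plane (depth along y). The opening is 153 mm wide (x) by 563 mm tall (z), surrounded by a border 70 mm wide on all four sides. The frame is 38 mm deep and is made of two full-height vertical stiles with two horizontal rails fitted between them.


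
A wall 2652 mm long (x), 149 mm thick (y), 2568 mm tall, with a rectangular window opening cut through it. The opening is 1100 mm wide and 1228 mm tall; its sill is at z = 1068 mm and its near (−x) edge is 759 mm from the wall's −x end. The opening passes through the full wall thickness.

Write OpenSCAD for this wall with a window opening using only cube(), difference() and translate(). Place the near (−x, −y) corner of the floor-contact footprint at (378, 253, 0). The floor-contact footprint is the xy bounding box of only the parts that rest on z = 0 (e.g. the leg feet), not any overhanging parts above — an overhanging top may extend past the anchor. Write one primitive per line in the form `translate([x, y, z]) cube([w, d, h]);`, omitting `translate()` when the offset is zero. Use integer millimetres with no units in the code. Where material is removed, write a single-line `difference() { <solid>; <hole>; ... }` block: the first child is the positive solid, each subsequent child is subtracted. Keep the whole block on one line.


difference() { translate([378, 253, 0]) cube([2652, 149, 2568]); translate([1137, 253, 1068]) cube([1100, 149, 1228]); }


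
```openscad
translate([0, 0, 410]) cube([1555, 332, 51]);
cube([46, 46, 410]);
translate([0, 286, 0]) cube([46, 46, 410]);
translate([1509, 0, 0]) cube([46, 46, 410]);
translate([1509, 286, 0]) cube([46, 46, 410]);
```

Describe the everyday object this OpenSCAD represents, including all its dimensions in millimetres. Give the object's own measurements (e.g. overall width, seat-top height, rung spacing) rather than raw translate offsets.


A long wooden bench with a 1555 mm (x) × 332 mm (y) seat, 51 mm thick, its top surface 461 mm above the floor. Four 46 mm square legs at the seat corners, flush with the edges, run from z = 0 to the seat underside.


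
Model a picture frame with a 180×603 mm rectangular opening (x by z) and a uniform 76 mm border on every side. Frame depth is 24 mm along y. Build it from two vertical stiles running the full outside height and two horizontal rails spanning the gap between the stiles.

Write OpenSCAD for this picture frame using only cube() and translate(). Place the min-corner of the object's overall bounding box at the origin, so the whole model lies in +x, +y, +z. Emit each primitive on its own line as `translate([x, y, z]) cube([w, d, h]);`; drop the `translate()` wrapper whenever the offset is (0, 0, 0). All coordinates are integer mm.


cube([76, 24, 755]);
translate([256, 0, 0]) cube([76, 24, 755]);
translate([76, 0, 0]) cube([180, 24, 76]);
translate([76, 0, 679]) cube([180, 24, 76]);


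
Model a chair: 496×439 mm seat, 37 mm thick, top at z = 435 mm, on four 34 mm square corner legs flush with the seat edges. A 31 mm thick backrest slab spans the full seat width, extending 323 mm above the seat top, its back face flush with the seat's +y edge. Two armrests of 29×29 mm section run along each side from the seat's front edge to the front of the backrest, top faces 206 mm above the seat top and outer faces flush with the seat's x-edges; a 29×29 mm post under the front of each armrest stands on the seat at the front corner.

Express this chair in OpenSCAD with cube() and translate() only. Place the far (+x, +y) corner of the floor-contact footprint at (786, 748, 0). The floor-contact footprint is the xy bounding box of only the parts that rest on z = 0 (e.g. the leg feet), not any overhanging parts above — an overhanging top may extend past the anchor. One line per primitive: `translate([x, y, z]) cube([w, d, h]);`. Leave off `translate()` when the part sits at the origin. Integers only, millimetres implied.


translate([290, 309, 398]) cube([496, 439, 37]);
translate([290, 309, 0]) cube([34, 34, 398]);
translate([752, 309, 0]) cube([34, 34, 398]);
translate([290, 714, 0]) cube([34, 34, 398]);
translate([752, 714, 0]) cube([34, 34, 398]);
translate([290, 717, 435]) cube([496, 31, 323]);
translate([290, 309, 612]) cube([29, 408, 29]);
translate([757, 309, 612]) cube([29, 408, 29]);
translate([290, 309, 435]) cube([29, 29, 177]);
translate([757, 309, 435]) cube([29, 29, 177]);


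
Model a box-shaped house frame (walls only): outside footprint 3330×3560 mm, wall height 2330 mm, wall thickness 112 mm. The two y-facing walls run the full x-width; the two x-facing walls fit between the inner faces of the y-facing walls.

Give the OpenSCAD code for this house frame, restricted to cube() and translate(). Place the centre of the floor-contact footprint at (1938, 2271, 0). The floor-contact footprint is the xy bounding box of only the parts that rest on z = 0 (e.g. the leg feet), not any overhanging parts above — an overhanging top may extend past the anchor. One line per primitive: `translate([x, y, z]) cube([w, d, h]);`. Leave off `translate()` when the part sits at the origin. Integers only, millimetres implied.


translate([273, 491, 0]) cube([3330, 112, 2330]);
translate([273, 3939, 0]) cube([3330, 112, 2330]);
translate([273, 603, 0]) cube([112, 3336, 2330]);
translate([3491, 603, 0]) cube([112, 3336, 2330]);


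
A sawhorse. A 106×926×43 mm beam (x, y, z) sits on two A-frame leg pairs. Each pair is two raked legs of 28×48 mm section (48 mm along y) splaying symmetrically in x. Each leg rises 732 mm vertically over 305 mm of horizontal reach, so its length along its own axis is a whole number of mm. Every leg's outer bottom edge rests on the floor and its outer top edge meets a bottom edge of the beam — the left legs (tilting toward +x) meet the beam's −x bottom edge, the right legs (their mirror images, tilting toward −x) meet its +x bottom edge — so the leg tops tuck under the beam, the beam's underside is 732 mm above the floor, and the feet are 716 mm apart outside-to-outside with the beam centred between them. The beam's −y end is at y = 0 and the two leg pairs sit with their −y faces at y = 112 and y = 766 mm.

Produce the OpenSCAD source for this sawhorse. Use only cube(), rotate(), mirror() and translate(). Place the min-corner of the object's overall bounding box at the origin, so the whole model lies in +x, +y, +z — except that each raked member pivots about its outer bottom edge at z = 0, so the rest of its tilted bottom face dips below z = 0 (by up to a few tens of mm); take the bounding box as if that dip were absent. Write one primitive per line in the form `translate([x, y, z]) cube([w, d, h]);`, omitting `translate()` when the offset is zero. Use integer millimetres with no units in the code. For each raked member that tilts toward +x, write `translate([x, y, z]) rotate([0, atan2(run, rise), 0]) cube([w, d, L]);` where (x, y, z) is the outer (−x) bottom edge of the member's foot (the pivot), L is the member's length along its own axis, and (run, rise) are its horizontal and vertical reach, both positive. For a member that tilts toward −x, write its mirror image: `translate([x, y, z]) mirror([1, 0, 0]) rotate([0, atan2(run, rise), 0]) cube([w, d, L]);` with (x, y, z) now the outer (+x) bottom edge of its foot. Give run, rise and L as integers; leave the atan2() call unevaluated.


translate([305, 0, 732]) cube([106, 926, 43]);
translate([0, 112, 0]) rotate([0, atan2(305, 732), 0]) cube([28, 48, 793]);
translate([716, 112, 0]) mirror([1, 0, 0]) rotate([0, atan2(305, 732), 0]) cube([28, 48, 793]);
translate([0, 766, 0]) rotate([0, atan2(305, 732), 0]) cube([28, 48, 793]);
translate([716, 766, 0]) mirror([1, 0, 0]) rotate([0, atan2(305, 732), 0]) cube([28, 48, 793]);


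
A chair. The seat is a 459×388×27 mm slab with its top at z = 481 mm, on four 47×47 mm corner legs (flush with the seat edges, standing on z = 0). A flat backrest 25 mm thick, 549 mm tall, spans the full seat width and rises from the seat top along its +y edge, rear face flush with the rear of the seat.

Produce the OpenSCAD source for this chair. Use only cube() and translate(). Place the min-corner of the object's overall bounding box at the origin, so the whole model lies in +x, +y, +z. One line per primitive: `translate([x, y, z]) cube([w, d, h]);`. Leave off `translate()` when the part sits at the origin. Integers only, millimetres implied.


// leg_h = 481 - 27 = 454
translate([0, 0, 454]) cube([459, 388, 27]);
cube([47, 47, 454]);
translate([412, 0, 0]) cube([47, 47, 454]);
translate([0, 341, 0]) cube([47, 47, 454]);
translate([412, 341, 0]) cube([47, 47, 454]);
translate([0, 363, 481]) cube([459, 25, 549]);


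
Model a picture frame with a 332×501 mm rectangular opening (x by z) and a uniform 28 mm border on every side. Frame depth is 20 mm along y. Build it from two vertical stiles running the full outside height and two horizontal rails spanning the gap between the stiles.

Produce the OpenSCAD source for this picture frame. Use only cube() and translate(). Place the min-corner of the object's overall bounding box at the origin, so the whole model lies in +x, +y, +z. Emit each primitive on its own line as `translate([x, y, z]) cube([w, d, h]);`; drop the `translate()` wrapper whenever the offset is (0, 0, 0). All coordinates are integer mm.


cube([28, 20, 557]);
translate([360, 0, 0]) cube([28, 20, 557]);
translate([28, 0, 0]) cube([332, 20, 28]);
translate([28, 0, 529]) cube([332, 20, 28]);


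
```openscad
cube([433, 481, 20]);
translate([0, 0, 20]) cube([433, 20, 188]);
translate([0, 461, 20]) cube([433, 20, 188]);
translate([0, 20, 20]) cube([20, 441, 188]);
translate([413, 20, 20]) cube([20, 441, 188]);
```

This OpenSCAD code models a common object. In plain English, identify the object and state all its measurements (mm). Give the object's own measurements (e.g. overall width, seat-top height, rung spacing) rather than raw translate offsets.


An open-topped rectangular box: outside dimensions 433×481×208 mm, with a uniform wall and base thickness of 20 mm. The base is a full 433×481 slab on the floor; four walls sit on top of the base. The front and back walls (the −y and +y sides) span the full width; the two side walls fit between them.


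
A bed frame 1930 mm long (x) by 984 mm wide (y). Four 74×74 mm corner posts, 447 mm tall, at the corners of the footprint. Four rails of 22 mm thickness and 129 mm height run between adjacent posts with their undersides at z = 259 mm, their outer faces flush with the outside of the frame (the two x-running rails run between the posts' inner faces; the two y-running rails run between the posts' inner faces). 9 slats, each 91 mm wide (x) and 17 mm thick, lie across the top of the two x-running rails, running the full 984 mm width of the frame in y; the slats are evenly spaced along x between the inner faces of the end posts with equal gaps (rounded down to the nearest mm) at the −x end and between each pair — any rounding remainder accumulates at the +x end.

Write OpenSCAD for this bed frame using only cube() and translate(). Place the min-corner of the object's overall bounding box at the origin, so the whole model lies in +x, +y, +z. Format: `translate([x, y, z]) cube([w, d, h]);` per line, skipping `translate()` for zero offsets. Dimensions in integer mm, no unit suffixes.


cube([74, 74, 447]);
translate([0, 910, 0]) cube([74, 74, 447]);
translate([1856, 0, 0]) cube([74, 74, 447]);
translate([1856, 910, 0]) cube([74, 74, 447]);
translate([74, 0, 259]) cube([1782, 22, 129]);
translate([74, 962, 259]) cube([1782, 22, 129]);
translate([0, 74, 259]) cube([22, 836, 129]);
translate([1908, 74, 259]) cube([22, 836, 129]);
translate([170, 0, 388]) cube([91, 984, 17]);
translate([357, 0, 388]) cube([91, 984, 17]);
translate([544, 0, 388]) cube([91, 984, 17]);
translate([731, 0, 388]) cube([91, 984, 17]);
translate([918, 0, 388]) cube([91, 984, 17]);
translate([1105, 0, 388]) cube([91, 984, 17]);
translate([1292, 0, 388]) cube([91, 984, 17]);
translate([1479, 0, 388]) cube([91, 984, 17]);
translate([1666, 0, 388]) cube([91, 984, 17]);


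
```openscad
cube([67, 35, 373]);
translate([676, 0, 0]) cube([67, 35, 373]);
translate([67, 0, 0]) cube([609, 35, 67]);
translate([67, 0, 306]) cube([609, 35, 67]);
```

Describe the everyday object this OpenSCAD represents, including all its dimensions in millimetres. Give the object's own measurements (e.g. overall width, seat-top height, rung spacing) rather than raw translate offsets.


A rectangular picture frame lying in the x–z plane (depth along y). The opening is 609 mm wide (x) by 239 mm tall (z), surrounded by a border 67 mm wide on all four sides. The frame is 35 mm deep and is made of two full-height vertical stiles with two horizontal rails fitted between them.


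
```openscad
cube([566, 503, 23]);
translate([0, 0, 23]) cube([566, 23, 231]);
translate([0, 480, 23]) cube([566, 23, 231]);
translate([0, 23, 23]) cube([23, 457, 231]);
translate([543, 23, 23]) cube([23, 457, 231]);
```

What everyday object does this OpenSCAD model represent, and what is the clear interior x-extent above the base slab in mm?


An open box. The internal width is 520 mm.

A 566×503 base slab with four walls standing on it — an open box. The base is 566 mm wide and the walls are 23 mm thick, so the internal width is 566 − 2 × 23 = 520 mm.


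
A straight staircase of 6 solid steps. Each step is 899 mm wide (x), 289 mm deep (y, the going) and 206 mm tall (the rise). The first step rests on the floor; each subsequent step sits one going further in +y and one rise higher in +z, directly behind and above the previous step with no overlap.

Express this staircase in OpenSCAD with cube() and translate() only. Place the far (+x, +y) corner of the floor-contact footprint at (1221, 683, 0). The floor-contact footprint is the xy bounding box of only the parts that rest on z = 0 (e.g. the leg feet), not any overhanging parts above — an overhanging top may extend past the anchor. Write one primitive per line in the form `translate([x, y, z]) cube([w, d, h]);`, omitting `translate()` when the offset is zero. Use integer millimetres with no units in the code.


translate([322, 394, 0]) cube([899, 289, 206]);
translate([322, 683, 206]) cube([899, 289, 206]);
translate([322, 972, 412]) cube([899, 289, 206]);
translate([322, 1261, 618]) cube([899, 289, 206]);
translate([322, 1550, 824]) cube([899, 289, 206]);
translate([322, 1839, 1030]) cube([899, 289, 206]);


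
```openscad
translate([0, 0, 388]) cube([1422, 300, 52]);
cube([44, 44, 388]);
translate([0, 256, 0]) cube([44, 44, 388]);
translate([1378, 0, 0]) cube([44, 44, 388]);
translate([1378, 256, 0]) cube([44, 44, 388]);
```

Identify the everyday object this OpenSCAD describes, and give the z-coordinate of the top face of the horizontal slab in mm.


A bench. The seat-top height is 440 mm.

A long slab on four corner posts — a bench. The slab sits at z = 388 with thickness 52, so the top is 388 + 52 = 440 mm.


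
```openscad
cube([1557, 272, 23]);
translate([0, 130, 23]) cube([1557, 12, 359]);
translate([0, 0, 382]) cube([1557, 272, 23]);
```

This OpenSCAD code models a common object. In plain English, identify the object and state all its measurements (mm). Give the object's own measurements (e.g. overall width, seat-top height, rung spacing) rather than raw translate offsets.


An I-beam lying along x, 1557 mm long. Overall section height 405 mm. Two flanges 272 mm wide (y) and 23 mm thick, one on the floor and one at the top; a web 12 mm thick runs between them, centred on the flange width.


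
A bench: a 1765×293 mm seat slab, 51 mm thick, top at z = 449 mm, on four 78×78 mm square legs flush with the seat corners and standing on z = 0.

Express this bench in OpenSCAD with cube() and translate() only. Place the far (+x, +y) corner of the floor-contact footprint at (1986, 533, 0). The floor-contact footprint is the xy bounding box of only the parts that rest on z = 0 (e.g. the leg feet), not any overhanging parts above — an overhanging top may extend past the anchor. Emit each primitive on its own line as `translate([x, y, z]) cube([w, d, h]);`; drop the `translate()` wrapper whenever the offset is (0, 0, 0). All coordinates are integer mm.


// leg_h = 449 − 51 = 398
translate([221, 240, 398]) cube([1765, 293, 51]);
translate([221, 240, 0]) cube([78, 78, 398]);
translate([221, 455, 0]) cube([78, 78, 398]);
translate([1908, 240, 0]) cube([78, 78, 398]);
translate([1908, 455, 0]) cube([78, 78, 398]);


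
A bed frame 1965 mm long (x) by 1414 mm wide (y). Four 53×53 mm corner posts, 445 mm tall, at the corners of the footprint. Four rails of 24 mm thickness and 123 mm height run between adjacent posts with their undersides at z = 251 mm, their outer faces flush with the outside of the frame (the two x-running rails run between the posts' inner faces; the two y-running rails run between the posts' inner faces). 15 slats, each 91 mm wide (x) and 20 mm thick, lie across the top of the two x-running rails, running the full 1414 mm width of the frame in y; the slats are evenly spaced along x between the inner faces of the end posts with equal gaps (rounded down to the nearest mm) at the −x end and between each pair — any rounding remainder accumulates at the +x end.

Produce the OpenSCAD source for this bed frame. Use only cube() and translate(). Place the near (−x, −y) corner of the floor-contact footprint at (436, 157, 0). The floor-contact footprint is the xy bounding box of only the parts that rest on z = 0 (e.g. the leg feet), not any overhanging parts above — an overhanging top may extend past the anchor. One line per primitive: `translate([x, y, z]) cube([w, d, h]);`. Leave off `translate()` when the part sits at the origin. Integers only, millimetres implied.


translate([436, 157, 0]) cube([53, 53, 445]);
translate([436, 1518, 0]) cube([53, 53, 445]);
translate([2348, 157, 0]) cube([53, 53, 445]);
translate([2348, 1518, 0]) cube([53, 53, 445]);
translate([489, 157, 251]) cube([1859, 24, 123]);
translate([489, 1547, 251]) cube([1859, 24, 123]);
translate([436, 210, 251]) cube([24, 1308, 123]);
translate([2377, 210, 251]) cube([24, 1308, 123]);
translate([519, 157, 374]) cube([91, 1414, 20]);
translate([640, 157, 374]) cube([91, 1414, 20]);
translate([761, 157, 374]) cube([91, 1414, 20]);
translate([882, 157, 374]) cube([91, 1414, 20]);
translate([1003, 157, 374]) cube([91, 1414, 20]);
translate([1124, 157, 374]) cube([91, 1414, 20]);
translate([1245, 157, 374]) cube([91, 1414, 20]);
translate([1366, 157, 374]) cube([91, 1414, 20]);
translate([1487, 157, 374]) cube([91, 1414, 20]);
translate([1608, 157, 374]) cube([91, 1414, 20]);
translate([1729, 157, 374]) cube([91, 1414, 20]);
translate([1850, 157, 374]) cube([91, 1414, 20]);
translate([1971, 157, 374]) cube([91, 1414, 20]);
translate([2092, 157, 374]) cube([91, 1414, 20]);
translate([2213, 157, 374]) cube([91, 1414, 20]);
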